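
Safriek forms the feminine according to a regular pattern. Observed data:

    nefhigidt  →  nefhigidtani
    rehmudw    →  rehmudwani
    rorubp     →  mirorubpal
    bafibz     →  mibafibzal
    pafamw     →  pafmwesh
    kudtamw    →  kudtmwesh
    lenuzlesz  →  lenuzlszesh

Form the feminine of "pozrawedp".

pozrawedpani

"pozrawedp" has second-to-last letter 'd'. The stems whose second-to-last letter is 'd' (nefhigidt → nefhigidtani, rehmudw → rehmudwani) add -ani.
The other patterns: stems whose second-to-last letter is 'b' add mi- … -al around the stem; stems whose second-to-last letter is 'm' or 's' delete the last vowel and add -esh.
So pozrawedp → pozrawedpani.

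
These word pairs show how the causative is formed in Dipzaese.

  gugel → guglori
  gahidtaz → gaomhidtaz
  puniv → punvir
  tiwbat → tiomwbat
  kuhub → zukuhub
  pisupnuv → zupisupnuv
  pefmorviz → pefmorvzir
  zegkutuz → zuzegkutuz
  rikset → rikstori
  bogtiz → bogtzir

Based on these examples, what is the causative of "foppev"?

foppvori

bogtiz and zegkutuz both end in -z yet inflect differently (bogtzir, zuzegkutuz), so the final letter is not what conditions the rule; the last vowel is.
"foppev" has last vowel 'e'. The stems whose last vowel is 'e' (rikset → rikstori, gugel → guglori) delete the last vowel and add -ori.
The other patterns: stems whose last vowel is 'i' delete the last vowel and add -ir; stems whose last vowel is 'u' add the prefix zu-; stems whose last vowel is 'a' insert -om- after the first vowel.
So foppev → foppvori.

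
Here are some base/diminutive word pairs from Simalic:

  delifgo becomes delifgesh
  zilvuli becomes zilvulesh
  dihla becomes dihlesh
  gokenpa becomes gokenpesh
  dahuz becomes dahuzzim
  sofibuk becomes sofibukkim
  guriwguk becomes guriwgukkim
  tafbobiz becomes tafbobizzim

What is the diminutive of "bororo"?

bororesh

zilvuli and tafbobiz both have last vowel 'i' yet inflect differently (zilvulesh, tafbobizzim), so the last vowel is not what conditions the rule; whether the stem ends in a vowel or a consonant is.
"bororo" ends in a vowel. The stems ending in a vowel (delifgo → delifgesh, zilvuli → zilvulesh, dihla → dihlesh) drop the final letter and add -esh.
So bororo → bororesh.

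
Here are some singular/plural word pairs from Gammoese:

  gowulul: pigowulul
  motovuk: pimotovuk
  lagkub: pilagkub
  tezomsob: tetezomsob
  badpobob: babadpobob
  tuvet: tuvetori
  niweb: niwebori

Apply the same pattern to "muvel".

muvelori

lagkub and tezomsob both end in -b yet inflect differently (pilagkub, tetezomsob), so the final letter is not what conditions the rule; the last vowel is.
"muvel" has last vowel 'e'. The stems whose last vowel is 'e' (tuvet → tuvetori, niweb → niwebori) add -ori.
So muvel → muvelori.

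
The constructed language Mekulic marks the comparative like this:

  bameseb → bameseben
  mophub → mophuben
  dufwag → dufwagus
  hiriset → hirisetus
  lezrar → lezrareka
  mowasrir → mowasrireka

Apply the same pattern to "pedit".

peditus

bameseb and hiriset both have last vowel 'e' yet inflect differently (bameseben, hirisetus), so the last vowel is not what conditions the rule; the final letter is.
"pedit" ends in -t. The one such stem in the data (hiriset → hirisetus) adds -us, so the same rule applies.
So pedit → peditus.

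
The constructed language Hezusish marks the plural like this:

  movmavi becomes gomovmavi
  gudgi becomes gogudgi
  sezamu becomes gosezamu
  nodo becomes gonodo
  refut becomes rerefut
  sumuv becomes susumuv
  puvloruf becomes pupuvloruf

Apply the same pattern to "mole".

sezamu and refut both have last vowel 'u' yet inflect differently (gosezamu, rerefut), so the last vowel is not what conditions the rule; whether the stem ends in a vowel or a consonant is.
"mole" ends in a vowel. The stems ending in a vowel (movmavi → gomovmavi, gudgi → gogudgi, sezamu → gosezamu) add the prefix go-.
So mole → gomole.

gomole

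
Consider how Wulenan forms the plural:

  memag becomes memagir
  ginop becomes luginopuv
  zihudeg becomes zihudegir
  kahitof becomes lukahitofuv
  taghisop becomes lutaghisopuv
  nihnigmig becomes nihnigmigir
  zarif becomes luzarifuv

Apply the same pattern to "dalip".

ludalipuv

"dalip" ends in -p. The stems ending in -p (taghisop → lutaghisopuv, ginop → luginopuv) add lu- … -uv around the stem.
The other pattern: stems ending in -g add -ir.
So dalip → ludalipuv.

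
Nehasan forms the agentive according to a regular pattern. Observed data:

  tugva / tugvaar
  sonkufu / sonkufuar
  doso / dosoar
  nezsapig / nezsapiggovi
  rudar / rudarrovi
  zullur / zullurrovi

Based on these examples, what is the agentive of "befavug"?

befavuggovi

tugva and rudar both have last vowel 'a' yet inflect differently (tugvaar, rudarrovi), so the last vowel is not what conditions the rule; whether the stem ends in a vowel or a consonant is.
"befavug" ends in a consonant. The stems ending in a consonant (nezsapig → nezsapiggovi, rudar → rudarrovi, zullur → zullurrovi) double the final consonant and add -ovi.
The other pattern: stems ending in a vowel add -ar.
So befavug → befavuggovi.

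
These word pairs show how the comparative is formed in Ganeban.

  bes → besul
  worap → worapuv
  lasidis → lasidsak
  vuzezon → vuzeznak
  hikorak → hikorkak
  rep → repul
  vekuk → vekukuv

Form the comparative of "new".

newul

rep and worap both end in -p yet inflect differently (repul, worapuv), so the final letter is not what conditions the rule; the number of vowels is.
"new" has 1 vowel. The stems with 1 vowel (rep → repul, bes → besul) add -ul.
The other patterns: stems with 2 vowels add -uv; stems with 3 vowels delete the last vowel and add -ak.
So new → newul.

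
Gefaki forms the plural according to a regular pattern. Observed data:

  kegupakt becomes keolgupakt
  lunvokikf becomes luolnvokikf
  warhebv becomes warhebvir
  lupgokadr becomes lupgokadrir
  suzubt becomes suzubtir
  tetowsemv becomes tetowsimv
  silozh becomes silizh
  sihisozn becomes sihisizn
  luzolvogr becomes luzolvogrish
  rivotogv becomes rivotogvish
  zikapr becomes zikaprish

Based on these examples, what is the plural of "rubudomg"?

kegupakt and suzubt both end in -t yet inflect differently (keolgupakt, suzubtir), so the final letter is not what conditions the rule; the second-to-last letter is.
"rubudomg" has second-to-last letter 'm'. The one such stem in the data (tetowsemv → tetowsimv) changes the last vowel to 'i' (as do silozh, sihisozn), so the same rule applies.
The other patterns: stems whose second-to-last letter is 'k' insert -ol- after the first vowel; stems whose second-to-last letter is 'b' or 'd' add -ir; stems whose second-to-last letter is 'g' or 'p' add -ish.
So rubudomg → rubudimg.

rubudimg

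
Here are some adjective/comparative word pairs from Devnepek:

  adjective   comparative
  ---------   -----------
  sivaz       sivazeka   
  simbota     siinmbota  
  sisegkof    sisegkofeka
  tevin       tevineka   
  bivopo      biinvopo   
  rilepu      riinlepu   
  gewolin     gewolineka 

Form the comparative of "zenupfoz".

zenupfozeka

bivopo and sisegkof both have last vowel 'o' yet inflect differently (biinvopo, sisegkofeka), so the last vowel is not what conditions the rule; whether the stem ends in a vowel or a consonant is.
"zenupfoz" ends in a consonant. The stems ending in a consonant (gewolin → gewolineka, sisegkof → sisegkofeka, tevin → tevineka) add -eka.
The other pattern: stems ending in a vowel insert -in- after the first vowel.
So zenupfoz → zenupfozeka.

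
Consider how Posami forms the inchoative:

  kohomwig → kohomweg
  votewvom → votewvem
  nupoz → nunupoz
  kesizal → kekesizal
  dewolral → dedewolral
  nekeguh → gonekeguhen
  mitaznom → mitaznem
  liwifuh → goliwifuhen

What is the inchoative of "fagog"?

nupoz and votewvom both have last vowel 'o' yet inflect differently (nunupoz, votewvem), so the last vowel is not what conditions the rule; the final letter is.
"fagog" ends in -g. The one such stem in the data (kohomwig → kohomweg) changes the last vowel to 'e' (as do votewvom, mitaznom), so the same rule applies.
The other patterns: stems ending in -h add go- … -en around the stem; stems ending in -l or -z repeat the first consonant+vowel as a prefix.
So fagog → fageg.

fageg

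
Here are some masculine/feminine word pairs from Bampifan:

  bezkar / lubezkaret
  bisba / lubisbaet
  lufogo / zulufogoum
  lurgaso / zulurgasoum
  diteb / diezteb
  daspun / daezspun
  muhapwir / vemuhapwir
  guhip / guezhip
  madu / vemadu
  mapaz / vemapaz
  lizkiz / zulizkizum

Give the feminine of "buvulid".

lubuvulidet

lizkiz and mapaz both end in -z yet inflect differently (zulizkizum, vemapaz), so the final letter is not what conditions the rule; the first letter is.
"buvulid" begins with b-. The stems beginning with b- (bisba → lubisbaet, bezkar → lubezkaret) add lu- … -et around the stem.
So buvulid → lubuvulidet.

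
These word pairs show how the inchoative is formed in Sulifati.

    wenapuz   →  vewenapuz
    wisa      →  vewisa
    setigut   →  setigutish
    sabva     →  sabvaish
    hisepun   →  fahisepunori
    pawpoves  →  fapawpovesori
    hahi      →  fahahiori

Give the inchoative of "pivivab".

fapivivabori

wisa and sabva both end in -a yet inflect differently (vewisa, sabvaish), so the final letter is not what conditions the rule; the first letter is.
"pivivab" begins with p-. The one such stem in the data (pawpoves → fapawpovesori) adds fa- … -ori around the stem, so the same rule applies.
The other patterns: stems beginning with w- add the prefix ve-; stems beginning with s- add -ish.
So pivivab → fapivivabori.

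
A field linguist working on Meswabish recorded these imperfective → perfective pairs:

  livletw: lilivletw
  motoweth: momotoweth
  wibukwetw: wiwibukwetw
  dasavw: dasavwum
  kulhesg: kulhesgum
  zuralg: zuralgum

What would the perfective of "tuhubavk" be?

livletw and dasavw both end in -w yet inflect differently (lilivletw, dasavwum), so the final letter is not what conditions the rule; the second-to-last letter is.
"tuhubavk" has second-to-last letter 'v'. The one such stem in the data (dasavw → dasavwum) adds -um, so the same rule applies.
The other pattern: stems whose second-to-last letter is 't' repeat the first consonant+vowel as a prefix.
So tuhubavk → tuhubavkum.

tuhubavkum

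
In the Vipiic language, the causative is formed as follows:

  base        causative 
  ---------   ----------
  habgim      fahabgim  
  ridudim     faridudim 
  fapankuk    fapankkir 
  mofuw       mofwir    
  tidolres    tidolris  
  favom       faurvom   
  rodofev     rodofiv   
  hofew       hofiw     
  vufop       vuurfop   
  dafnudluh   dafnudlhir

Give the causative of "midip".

famidip

mofuw and hofew both end in -w yet inflect differently (mofwir, hofiw), so the final letter is not what conditions the rule; the last vowel is.
"midip" has last vowel 'i'. The stems whose last vowel is 'i' (habgim → fahabgim, ridudim → faridudim) add the prefix fa-.
So midip → famidip.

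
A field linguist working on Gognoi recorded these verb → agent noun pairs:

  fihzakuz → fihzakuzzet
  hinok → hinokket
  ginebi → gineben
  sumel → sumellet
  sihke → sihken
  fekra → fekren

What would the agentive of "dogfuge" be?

sihke and sumel both have last vowel 'e' yet inflect differently (sihken, sumellet), so the last vowel is not what conditions the rule; whether the stem ends in a vowel or a consonant is.
"dogfuge" ends in a vowel. The stems ending in a vowel (ginebi → gineben, sihke → sihken, fekra → fekren) drop the final letter and add -en.
The other pattern: stems ending in a consonant double the final consonant and add -et.
So dogfuge → dogfugen.

dogfugen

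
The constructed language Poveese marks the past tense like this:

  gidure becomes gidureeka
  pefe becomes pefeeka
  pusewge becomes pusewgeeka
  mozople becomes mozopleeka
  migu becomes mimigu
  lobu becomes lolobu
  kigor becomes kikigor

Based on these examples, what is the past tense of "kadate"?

kadateeka

"kadate" ends in -e. The stems ending in -e (gidure → gidureeka, pefe → pefeeka, pusewge → pusewgeeka) add -eka.
The other pattern: stems ending in -r or -u repeat the first consonant+vowel as a prefix.
So kadate → kadateeka.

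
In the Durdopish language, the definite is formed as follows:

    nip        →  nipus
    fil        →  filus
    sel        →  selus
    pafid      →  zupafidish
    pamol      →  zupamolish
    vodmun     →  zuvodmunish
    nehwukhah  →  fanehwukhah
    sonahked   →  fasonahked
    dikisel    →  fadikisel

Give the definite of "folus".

"folus" has 2 vowels. The stems with 2 vowels (pafid → zupafidish, pamol → zupamolish, vodmun → zuvodmunish) add zu- … -ish around the stem.
The other patterns: stems with 1 vowel add -us; stems with 3 vowels add the prefix fa-.
So folus → zufolusish.

zufolusish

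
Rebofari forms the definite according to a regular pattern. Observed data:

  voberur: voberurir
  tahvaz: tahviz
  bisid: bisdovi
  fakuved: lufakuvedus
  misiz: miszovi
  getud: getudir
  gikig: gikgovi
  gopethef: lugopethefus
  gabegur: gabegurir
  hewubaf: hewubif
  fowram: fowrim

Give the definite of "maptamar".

maptamir

"maptamar" has last vowel 'a'. The stems whose last vowel is 'a' (hewubaf → hewubif, fowram → fowrim, tahvaz → tahviz) change the last vowel to 'i'.
The other patterns: stems whose last vowel is 'u' add -ir; stems whose last vowel is 'i' delete the last vowel and add -ovi; stems whose last vowel is 'e' add lu- … -us around the stem.
So maptamar → maptamir.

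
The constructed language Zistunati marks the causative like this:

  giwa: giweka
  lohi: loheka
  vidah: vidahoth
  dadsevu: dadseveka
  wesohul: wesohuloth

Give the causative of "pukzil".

pukziloth

vidah and giwa both have last vowel 'a' yet inflect differently (vidahoth, giweka), so the last vowel is not what conditions the rule; whether the stem ends in a vowel or a consonant is.
"pukzil" ends in a consonant. The stems ending in a consonant (wesohul → wesohuloth, vidah → vidahoth) add -oth.
So pukzil → pukziloth.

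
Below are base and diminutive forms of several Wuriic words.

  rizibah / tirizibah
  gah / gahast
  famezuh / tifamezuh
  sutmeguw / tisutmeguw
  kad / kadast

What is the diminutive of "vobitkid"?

famezuh and gah both end in -h yet inflect differently (tifamezuh, gahast), so the final letter is not what conditions the rule; the number of vowels is.
"vobitkid" has 3 vowels. The stems with 3 vowels (famezuh → tifamezuh, rizibah → tirizibah, sutmeguw → tisutmeguw) add the prefix ti-.
So vobitkid → tivobitkid.

tivobitkid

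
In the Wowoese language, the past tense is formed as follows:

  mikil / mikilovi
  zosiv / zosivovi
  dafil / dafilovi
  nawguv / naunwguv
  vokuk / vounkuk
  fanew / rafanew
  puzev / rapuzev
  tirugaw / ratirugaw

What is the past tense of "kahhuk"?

zosiv and nawguv both end in -v yet inflect differently (zosivovi, naunwguv), so the final letter is not what conditions the rule; the last vowel is.
"kahhuk" has last vowel 'u'. The stems whose last vowel is 'u' (nawguv → naunwguv, vokuk → vounkuk) insert -un- after the first vowel.
The other patterns: stems whose last vowel is 'i' add -ovi; stems whose last vowel is 'a' or 'e' add the prefix ra-.
So kahhuk → kaunhhuk.

kaunhhuk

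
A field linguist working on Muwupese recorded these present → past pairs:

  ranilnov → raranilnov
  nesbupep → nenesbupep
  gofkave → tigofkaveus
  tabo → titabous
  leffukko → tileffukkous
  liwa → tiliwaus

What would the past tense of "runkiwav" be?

rurunkiwav

"runkiwav" ends in a consonant. The stems ending in a consonant (ranilnov → raranilnov, nesbupep → nenesbupep) repeat the first consonant+vowel as a prefix.
The other pattern: stems ending in a vowel add ti- … -us around the stem.
So runkiwav → rurunkiwav.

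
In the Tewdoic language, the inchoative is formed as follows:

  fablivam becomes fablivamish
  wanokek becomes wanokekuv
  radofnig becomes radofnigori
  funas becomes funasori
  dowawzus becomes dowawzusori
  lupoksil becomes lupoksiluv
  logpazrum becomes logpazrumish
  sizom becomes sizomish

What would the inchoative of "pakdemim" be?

pakdemimish

fablivam and funas both have last vowel 'a' yet inflect differently (fablivamish, funasori), so the last vowel is not what conditions the rule; the final letter is.
"pakdemim" ends in -m. The stems ending in -m (fablivam → fablivamish, logpazrum → logpazrumish, sizom → sizomish) add -ish.
The other patterns: stems ending in -g or -s add -ori; stems ending in -k or -l add -uv.
So pakdemim → pakdemimish.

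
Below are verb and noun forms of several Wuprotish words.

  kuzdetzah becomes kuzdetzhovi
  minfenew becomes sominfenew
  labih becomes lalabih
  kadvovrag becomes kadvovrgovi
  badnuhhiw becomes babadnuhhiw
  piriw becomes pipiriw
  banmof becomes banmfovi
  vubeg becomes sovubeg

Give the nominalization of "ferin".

labih and kuzdetzah both end in -h yet inflect differently (lalabih, kuzdetzhovi), so the final letter is not what conditions the rule; the last vowel is.
"ferin" has last vowel 'i'. The stems whose last vowel is 'i' (piriw → pipiriw, badnuhhiw → babadnuhhiw, labih → lalabih) repeat the first consonant+vowel as a prefix.
The other patterns: stems whose last vowel is 'a' or 'o' delete the last vowel and add -ovi; stems whose last vowel is 'e' add the prefix so-.
So ferin → feferin.

feferin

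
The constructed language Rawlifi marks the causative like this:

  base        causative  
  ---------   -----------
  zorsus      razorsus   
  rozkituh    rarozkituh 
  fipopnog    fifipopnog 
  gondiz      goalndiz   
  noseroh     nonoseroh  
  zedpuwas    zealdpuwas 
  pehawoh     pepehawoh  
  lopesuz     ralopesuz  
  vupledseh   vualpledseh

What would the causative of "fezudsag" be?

pehawoh and rozkituh both end in -h yet inflect differently (pepehawoh, rarozkituh), so the final letter is not what conditions the rule; the last vowel is.
"fezudsag" has last vowel 'a'. The one such stem in the data (zedpuwas → zealdpuwas) inserts -al- after the first vowel (as do vupledseh, gondiz), so the same rule applies.
The other patterns: stems whose last vowel is 'o' repeat the first consonant+vowel as a prefix; stems whose last vowel is 'u' add the prefix ra-.
So fezudsag → fealzudsag.

fealzudsag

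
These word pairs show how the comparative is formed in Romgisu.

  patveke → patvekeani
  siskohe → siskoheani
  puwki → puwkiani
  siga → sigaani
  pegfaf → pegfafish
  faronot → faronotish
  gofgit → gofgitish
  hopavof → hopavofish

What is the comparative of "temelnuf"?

temelnufish

siga and pegfaf both have last vowel 'a' yet inflect differently (sigaani, pegfafish), so the last vowel is not what conditions the rule; whether the stem ends in a vowel or a consonant is.
"temelnuf" ends in a consonant. The stems ending in a consonant (pegfaf → pegfafish, faronot → faronotish, gofgit → gofgitish) add -ish.
So temelnuf → temelnufish.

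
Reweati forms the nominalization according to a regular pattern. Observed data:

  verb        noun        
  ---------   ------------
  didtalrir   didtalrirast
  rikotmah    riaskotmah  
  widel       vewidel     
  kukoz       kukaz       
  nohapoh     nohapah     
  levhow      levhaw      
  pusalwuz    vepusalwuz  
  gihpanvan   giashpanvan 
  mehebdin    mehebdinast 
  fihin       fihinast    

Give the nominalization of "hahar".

gihpanvan and fihin both end in -n yet inflect differently (giashpanvan, fihinast), so the final letter is not what conditions the rule; the last vowel is.
"hahar" has last vowel 'a'. The stems whose last vowel is 'a' (rikotmah → riaskotmah, gihpanvan → giashpanvan) insert -as- after the first vowel.
The other patterns: stems whose last vowel is 'e' or 'u' add the prefix ve-; stems whose last vowel is 'i' add -ast; stems whose last vowel is 'o' change the last vowel to 'a'.
So hahar → haashar.

haashar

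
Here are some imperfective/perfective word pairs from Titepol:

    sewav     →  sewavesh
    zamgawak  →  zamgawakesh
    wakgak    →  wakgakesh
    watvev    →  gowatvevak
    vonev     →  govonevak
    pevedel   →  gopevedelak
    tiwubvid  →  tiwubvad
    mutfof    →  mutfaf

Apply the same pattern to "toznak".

toznakesh

sewav and watvev both end in -v yet inflect differently (sewavesh, gowatvevak), so the final letter is not what conditions the rule; the last vowel is.
"toznak" has last vowel 'a'. The stems whose last vowel is 'a' (sewav → sewavesh, zamgawak → zamgawakesh, wakgak → wakgakesh) add -esh.
So toznak → toznakesh.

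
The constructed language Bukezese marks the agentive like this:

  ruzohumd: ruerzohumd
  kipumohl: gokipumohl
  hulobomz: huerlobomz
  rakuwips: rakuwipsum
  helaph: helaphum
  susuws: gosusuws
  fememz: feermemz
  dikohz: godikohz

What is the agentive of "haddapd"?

haddapdum

rakuwips and susuws both end in -s yet inflect differently (rakuwipsum, gosusuws), so the final letter is not what conditions the rule; the second-to-last letter is.
"haddapd" has second-to-last letter 'p'. The stems whose second-to-last letter is 'p' (helaph → helaphum, rakuwips → rakuwipsum) add -um.
The other patterns: stems whose second-to-last letter is 'm' insert -er- after the first vowel; stems whose second-to-last letter is 'h' or 'w' add the prefix go-.
So haddapd → haddapdum.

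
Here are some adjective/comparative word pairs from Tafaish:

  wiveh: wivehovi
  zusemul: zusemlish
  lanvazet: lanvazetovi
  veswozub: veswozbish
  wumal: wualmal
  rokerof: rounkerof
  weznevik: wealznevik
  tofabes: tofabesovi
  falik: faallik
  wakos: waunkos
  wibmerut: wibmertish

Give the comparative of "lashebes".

wibmerut and lanvazet both end in -t yet inflect differently (wibmertish, lanvazetovi), so the final letter is not what conditions the rule; the last vowel is.
"lashebes" has last vowel 'e'. The stems whose last vowel is 'e' (tofabes → tofabesovi, lanvazet → lanvazetovi, wiveh → wivehovi) add -ovi.
So lashebes → lashebesovi.

lashebesovi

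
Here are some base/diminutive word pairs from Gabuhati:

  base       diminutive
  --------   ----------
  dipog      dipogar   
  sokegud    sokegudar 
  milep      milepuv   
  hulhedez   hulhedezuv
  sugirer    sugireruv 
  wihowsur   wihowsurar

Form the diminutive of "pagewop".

"pagewop" has last vowel 'o'. The one such stem in the data (dipog → dipogar) adds -ar, so the same rule applies.
So pagewop → pagewopar.

pagewopar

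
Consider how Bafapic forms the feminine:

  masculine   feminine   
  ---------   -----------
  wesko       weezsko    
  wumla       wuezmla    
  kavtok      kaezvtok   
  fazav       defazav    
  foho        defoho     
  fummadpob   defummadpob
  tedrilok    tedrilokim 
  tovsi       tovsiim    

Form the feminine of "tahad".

wesko and foho both end in -o yet inflect differently (weezsko, defoho), so the final letter is not what conditions the rule; the first letter is.
"tahad" begins with t-. The stems beginning with t- (tedrilok → tedrilokim, tovsi → tovsiim) add -im.
The other patterns: stems beginning with k- or w- insert -ez- after the first vowel; stems beginning with f- add the prefix de-.
So tahad → tahadim.

tahadim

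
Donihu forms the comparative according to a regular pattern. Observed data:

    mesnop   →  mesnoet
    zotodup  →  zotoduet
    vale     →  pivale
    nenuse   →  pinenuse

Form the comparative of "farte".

"farte" ends in -e. The stems ending in -e (vale → pivale, nenuse → pinenuse) add the prefix pi-.
The other pattern: stems ending in -p drop the final letter and add -et.
So farte → pifarte.

pifarte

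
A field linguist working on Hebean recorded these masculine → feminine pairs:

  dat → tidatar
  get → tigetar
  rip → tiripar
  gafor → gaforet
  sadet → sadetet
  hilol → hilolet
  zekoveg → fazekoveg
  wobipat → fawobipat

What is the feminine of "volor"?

voloret

"volor" has 2 vowels. The stems with 2 vowels (gafor → gaforet, sadet → sadetet, hilol → hilolet) add -et.
The other patterns: stems with 1 vowel add ti- … -ar around the stem; stems with 3 vowels add the prefix fa-.
So volor → voloret.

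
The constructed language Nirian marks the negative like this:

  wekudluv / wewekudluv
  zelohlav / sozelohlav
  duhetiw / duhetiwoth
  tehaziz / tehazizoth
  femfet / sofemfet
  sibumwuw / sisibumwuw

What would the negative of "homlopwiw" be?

sibumwuw and duhetiw both end in -w yet inflect differently (sisibumwuw, duhetiwoth), so the final letter is not what conditions the rule; the last vowel is.
"homlopwiw" has last vowel 'i'. The stems whose last vowel is 'i' (duhetiw → duhetiwoth, tehaziz → tehazizoth) add -oth.
So homlopwiw → homlopwiwoth.

homlopwiwoth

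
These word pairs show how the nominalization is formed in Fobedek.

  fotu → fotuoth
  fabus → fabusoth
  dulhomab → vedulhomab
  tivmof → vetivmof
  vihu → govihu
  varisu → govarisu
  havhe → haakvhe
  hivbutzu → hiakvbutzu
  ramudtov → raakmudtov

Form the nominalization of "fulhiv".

"fulhiv" begins with f-. The stems beginning with f- (fotu → fotuoth, fabus → fabusoth) add -oth.
The other patterns: stems beginning with d- or t- add the prefix ve-; stems beginning with v- add the prefix go-; stems beginning with h- or r- insert -ak- after the first vowel.
So fulhiv → fulhivoth.

fulhivoth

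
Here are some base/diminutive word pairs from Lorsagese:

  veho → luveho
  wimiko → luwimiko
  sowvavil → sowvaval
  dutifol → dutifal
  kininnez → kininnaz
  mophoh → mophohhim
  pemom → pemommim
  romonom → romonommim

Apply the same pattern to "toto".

lutoto

veho and dutifol both have last vowel 'o' yet inflect differently (luveho, dutifal), so the last vowel is not what conditions the rule; the final letter is.
"toto" ends in -o. The stems ending in -o (veho → luveho, wimiko → luwimiko) add the prefix lu-.
The other patterns: stems ending in -l or -z change the last vowel to 'a'; stems ending in -h or -m double the final consonant and add -im.
So toto → lutoto.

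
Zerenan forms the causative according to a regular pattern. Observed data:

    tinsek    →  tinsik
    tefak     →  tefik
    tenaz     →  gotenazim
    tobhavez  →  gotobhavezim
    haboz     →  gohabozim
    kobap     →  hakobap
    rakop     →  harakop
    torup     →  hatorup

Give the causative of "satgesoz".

gosatgesozim

tefak and tenaz both have last vowel 'a' yet inflect differently (tefik, gotenazim), so the last vowel is not what conditions the rule; the final letter is.
"satgesoz" ends in -z. The stems ending in -z (tenaz → gotenazim, tobhavez → gotobhavezim, haboz → gohabozim) add go- … -im around the stem.
The other patterns: stems ending in -k change the last vowel to 'i'; stems ending in -p add the prefix ha-.
So satgesoz → gosatgesozim.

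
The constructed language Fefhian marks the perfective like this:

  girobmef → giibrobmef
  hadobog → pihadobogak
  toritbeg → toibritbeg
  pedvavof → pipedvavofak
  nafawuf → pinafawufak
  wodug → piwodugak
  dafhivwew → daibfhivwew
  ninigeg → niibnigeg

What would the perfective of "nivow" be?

"nivow" has last vowel 'o'. The stems whose last vowel is 'o' (pedvavof → pipedvavofak, hadobog → pihadobogak) add pi- … -ak around the stem.
So nivow → pinivowak.

pinivowak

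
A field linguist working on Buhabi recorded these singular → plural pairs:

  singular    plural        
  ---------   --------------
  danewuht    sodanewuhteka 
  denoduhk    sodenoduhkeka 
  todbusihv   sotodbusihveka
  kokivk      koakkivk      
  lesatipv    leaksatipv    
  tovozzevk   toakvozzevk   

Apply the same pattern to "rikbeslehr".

denoduhk and kokivk both end in -k yet inflect differently (sodenoduhkeka, koakkivk), so the final letter is not what conditions the rule; the second-to-last letter is.
"rikbeslehr" has second-to-last letter 'h'. The stems whose second-to-last letter is 'h' (danewuht → sodanewuhteka, denoduhk → sodenoduhkeka, todbusihv → sotodbusihveka) add so- … -eka around the stem.
So rikbeslehr → sorikbeslehreka.

sorikbeslehreka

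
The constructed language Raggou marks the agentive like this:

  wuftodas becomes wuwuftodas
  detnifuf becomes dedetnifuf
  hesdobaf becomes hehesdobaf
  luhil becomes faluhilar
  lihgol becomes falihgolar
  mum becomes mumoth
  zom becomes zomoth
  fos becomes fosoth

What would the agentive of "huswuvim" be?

huhuswuvim

"huswuvim" has 3 vowels. The stems with 3 vowels (hesdobaf → hehesdobaf, detnifuf → dedetnifuf, wuftodas → wuwuftodas) repeat the first consonant+vowel as a prefix.
The other patterns: stems with 1 vowel add -oth; stems with 2 vowels add fa- … -ar around the stem.
So huswuvim → huhuswuvim.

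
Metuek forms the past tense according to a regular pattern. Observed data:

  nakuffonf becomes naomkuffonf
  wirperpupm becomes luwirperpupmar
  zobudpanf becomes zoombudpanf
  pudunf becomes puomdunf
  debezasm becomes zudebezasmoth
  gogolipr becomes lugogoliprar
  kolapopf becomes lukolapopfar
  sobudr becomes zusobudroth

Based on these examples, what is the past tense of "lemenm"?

kolapopf and pudunf both end in -f yet inflect differently (lukolapopfar, puomdunf), so the final letter is not what conditions the rule; the second-to-last letter is.
"lemenm" has second-to-last letter 'n'. The stems whose second-to-last letter is 'n' (pudunf → puomdunf, zobudpanf → zoombudpanf, nakuffonf → naomkuffonf) insert -om- after the first vowel.
The other patterns: stems whose second-to-last letter is 'p' add lu- … -ar around the stem; stems whose second-to-last letter is 'd' or 's' add zu- … -oth around the stem.
So lemenm → leommenm.

leommenm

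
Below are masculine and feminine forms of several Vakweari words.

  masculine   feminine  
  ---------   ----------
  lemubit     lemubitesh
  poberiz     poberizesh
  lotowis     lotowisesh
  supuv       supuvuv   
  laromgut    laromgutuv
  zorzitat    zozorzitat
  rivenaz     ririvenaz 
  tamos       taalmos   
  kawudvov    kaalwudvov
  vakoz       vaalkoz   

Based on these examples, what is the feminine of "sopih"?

lemubit and laromgut both end in -t yet inflect differently (lemubitesh, laromgutuv), so the final letter is not what conditions the rule; the last vowel is.
"sopih" has last vowel 'i'. The stems whose last vowel is 'i' (lemubit → lemubitesh, poberiz → poberizesh, lotowis → lotowisesh) add -esh.
The other patterns: stems whose last vowel is 'u' add -uv; stems whose last vowel is 'a' repeat the first consonant+vowel as a prefix; stems whose last vowel is 'o' insert -al- after the first vowel.
So sopih → sopihesh.

sopihesh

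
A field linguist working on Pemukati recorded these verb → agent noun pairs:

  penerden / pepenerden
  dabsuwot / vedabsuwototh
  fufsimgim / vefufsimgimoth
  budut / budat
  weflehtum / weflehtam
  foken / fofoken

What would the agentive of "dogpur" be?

dogpar

budut and dabsuwot both end in -t yet inflect differently (budat, vedabsuwototh), so the final letter is not what conditions the rule; the last vowel is.
"dogpur" has last vowel 'u'. The stems whose last vowel is 'u' (weflehtum → weflehtam, budut → budat) change the last vowel to 'a'.
The other patterns: stems whose last vowel is 'e' repeat the first consonant+vowel as a prefix; stems whose last vowel is 'i' or 'o' add ve- … -oth around the stem.
So dogpur → dogpar.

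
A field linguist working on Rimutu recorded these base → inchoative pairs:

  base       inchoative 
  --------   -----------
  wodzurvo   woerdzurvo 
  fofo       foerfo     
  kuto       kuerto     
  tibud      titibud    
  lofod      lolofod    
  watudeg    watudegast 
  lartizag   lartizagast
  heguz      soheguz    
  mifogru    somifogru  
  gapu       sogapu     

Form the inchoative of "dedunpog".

wodzurvo and lofod both have last vowel 'o' yet inflect differently (woerdzurvo, lolofod), so the last vowel is not what conditions the rule; the final letter is.
"dedunpog" ends in -g. The stems ending in -g (watudeg → watudegast, lartizag → lartizagast) add -ast.
So dedunpog → dedunpogast.

dedunpogast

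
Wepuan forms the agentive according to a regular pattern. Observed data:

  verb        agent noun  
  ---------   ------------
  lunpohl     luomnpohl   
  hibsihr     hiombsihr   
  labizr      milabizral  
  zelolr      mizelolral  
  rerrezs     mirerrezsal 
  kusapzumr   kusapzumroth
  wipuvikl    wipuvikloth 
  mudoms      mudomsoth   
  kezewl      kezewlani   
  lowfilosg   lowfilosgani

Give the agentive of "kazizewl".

hibsihr and labizr both end in -r yet inflect differently (hiombsihr, milabizral), so the final letter is not what conditions the rule; the second-to-last letter is.
"kazizewl" has second-to-last letter 'w'. The one such stem in the data (kezewl → kezewlani) adds -ani, so the same rule applies.
The other patterns: stems whose second-to-last letter is 'h' insert -om- after the first vowel; stems whose second-to-last letter is 'l' or 'z' add mi- … -al around the stem; stems whose second-to-last letter is 'k' or 'm' add -oth.
So kazizewl → kazizewlani.

kazizewlani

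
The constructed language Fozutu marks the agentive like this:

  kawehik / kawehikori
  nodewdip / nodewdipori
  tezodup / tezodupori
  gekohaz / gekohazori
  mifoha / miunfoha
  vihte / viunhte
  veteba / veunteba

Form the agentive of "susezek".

"susezek" ends in a consonant. The stems ending in a consonant (kawehik → kawehikori, nodewdip → nodewdipori, tezodup → tezodupori) add -ori.
The other pattern: stems ending in a vowel insert -un- after the first vowel.
So susezek → susezekori.

susezekori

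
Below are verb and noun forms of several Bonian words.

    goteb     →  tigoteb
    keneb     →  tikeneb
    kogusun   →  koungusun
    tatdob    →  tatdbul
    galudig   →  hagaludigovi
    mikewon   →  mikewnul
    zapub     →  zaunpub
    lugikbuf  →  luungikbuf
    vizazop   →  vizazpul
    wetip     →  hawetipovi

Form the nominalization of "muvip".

wetip and vizazop both end in -p yet inflect differently (hawetipovi, vizazpul), so the final letter is not what conditions the rule; the last vowel is.
"muvip" has last vowel 'i'. The stems whose last vowel is 'i' (galudig → hagaludigovi, wetip → hawetipovi) add ha- … -ovi around the stem.
So muvip → hamuvipovi.

hamuvipovi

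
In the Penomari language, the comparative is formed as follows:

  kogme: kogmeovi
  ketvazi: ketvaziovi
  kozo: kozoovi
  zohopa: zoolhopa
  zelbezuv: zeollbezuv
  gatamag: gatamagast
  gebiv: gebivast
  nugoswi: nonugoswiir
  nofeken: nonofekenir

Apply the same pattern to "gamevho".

"gamevho" begins with g-. The stems beginning with g- (gatamag → gatamagast, gebiv → gebivast) add -ast.
So gamevho → gamevhoast.

gamevhoast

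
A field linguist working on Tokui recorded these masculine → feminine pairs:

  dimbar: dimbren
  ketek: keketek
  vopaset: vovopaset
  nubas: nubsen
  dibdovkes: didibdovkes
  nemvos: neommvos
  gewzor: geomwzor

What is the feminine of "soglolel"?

dimbar and gewzor both end in -r yet inflect differently (dimbren, geomwzor), so the final letter is not what conditions the rule; the last vowel is.
"soglolel" has last vowel 'e'. The stems whose last vowel is 'e' (vopaset → vovopaset, ketek → keketek, dibdovkes → didibdovkes) repeat the first consonant+vowel as a prefix.
The other patterns: stems whose last vowel is 'a' delete the last vowel and add -en; stems whose last vowel is 'o' insert -om- after the first vowel.
So soglolel → sosoglolel.

sosoglolel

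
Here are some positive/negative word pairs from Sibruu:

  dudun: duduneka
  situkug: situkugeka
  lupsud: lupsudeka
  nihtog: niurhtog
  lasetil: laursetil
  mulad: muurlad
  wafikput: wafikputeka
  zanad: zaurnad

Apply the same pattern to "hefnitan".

lupsud and zanad both end in -d yet inflect differently (lupsudeka, zaurnad), so the final letter is not what conditions the rule; the last vowel is.
"hefnitan" has last vowel 'a'. The stems whose last vowel is 'a' (zanad → zaurnad, mulad → muurlad) insert -ur- after the first vowel.
The other pattern: stems whose last vowel is 'u' add -eka.
So hefnitan → heurfnitan.

heurfnitan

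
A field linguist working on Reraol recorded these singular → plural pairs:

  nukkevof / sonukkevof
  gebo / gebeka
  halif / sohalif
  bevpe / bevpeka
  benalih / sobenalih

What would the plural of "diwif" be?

sodiwif

"diwif" ends in a consonant. The stems ending in a consonant (nukkevof → sonukkevof, benalih → sobenalih, halif → sohalif) add the prefix so-.
So diwif → sodiwif.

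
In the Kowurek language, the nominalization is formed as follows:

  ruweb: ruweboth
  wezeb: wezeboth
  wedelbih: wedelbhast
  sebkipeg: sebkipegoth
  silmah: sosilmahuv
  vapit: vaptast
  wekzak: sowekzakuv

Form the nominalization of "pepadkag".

sopepadkaguv

"pepadkag" has last vowel 'a'. The stems whose last vowel is 'a' (silmah → sosilmahuv, wekzak → sowekzakuv) add so- … -uv around the stem.
The other patterns: stems whose last vowel is 'e' add -oth; stems whose last vowel is 'i' delete the last vowel and add -ast.
So pepadkag → sopepadkaguv.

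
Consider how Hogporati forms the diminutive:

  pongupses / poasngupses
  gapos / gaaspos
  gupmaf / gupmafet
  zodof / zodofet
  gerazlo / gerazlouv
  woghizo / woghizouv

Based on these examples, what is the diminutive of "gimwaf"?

gimwafet

gapos and zodof both have last vowel 'o' yet inflect differently (gaaspos, zodofet), so the last vowel is not what conditions the rule; the final letter is.
"gimwaf" ends in -f. The stems ending in -f (gupmaf → gupmafet, zodof → zodofet) add -et.
So gimwaf → gimwafet.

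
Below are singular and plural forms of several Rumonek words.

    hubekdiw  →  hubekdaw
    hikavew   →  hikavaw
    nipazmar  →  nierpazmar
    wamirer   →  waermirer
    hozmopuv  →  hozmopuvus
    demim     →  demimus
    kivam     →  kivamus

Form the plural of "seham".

hikavew and wamirer both have last vowel 'e' yet inflect differently (hikavaw, waermirer), so the last vowel is not what conditions the rule; the final letter is.
"seham" ends in -m. The stems ending in -m (demim → demimus, kivam → kivamus) add -us.
So seham → sehamus.

sehamus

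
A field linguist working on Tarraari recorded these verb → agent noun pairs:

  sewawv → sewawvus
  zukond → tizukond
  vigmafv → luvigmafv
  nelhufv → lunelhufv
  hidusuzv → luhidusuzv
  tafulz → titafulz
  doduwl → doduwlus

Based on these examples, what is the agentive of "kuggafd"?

"kuggafd" has second-to-last letter 'f'. The stems whose second-to-last letter is 'f' (vigmafv → luvigmafv, nelhufv → lunelhufv) add the prefix lu-.
So kuggafd → lukuggafd.

lukuggafd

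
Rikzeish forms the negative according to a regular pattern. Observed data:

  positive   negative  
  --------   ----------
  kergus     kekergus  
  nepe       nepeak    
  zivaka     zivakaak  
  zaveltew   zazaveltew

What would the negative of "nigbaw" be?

zaveltew and nepe both have last vowel 'e' yet inflect differently (zazaveltew, nepeak), so the last vowel is not what conditions the rule; whether the stem ends in a vowel or a consonant is.
"nigbaw" ends in a consonant. The stems ending in a consonant (zaveltew → zazaveltew, kergus → kekergus) repeat the first consonant+vowel as a prefix.
The other pattern: stems ending in a vowel add -ak.
So nigbaw → ninigbaw.

ninigbaw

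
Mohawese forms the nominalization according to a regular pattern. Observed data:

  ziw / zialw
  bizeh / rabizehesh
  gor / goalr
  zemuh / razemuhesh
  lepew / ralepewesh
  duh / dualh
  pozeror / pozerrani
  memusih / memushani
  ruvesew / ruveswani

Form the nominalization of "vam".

vaalm

ziw and lepew both end in -w yet inflect differently (zialw, ralepewesh), so the final letter is not what conditions the rule; the number of vowels is.
"vam" has 1 vowel. The stems with 1 vowel (ziw → zialw, gor → goalr, duh → dualh) insert -al- after the first vowel.
The other patterns: stems with 2 vowels add ra- … -esh around the stem; stems with 3 vowels delete the last vowel and add -ani.
So vam → vaalm.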